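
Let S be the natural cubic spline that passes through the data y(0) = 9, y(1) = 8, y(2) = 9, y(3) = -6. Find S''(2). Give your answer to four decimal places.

Put M_i = S'' at the i-th knot. Here h = (1, 1, 1) and Δ = (-1, 1, -15), so the interior equations h_(i-1)·M_(i-1) + 2(h_(i-1)+h_i)·M_i + h_i·M_(i+1) = 6(Δ_i − Δ_(i-1)) read
  1·M_0 + 4·M_1 + 1·M_2 = 6(Δ_1 - Δ_0) = 12
  1·M_1 + 4·M_2 + 1·M_3 = 6(Δ_2 - Δ_1) = -96
Natural end conditions: M_0 = M_3 = 0.
Solving the tridiagonal system: M_0 = 0, M_1 = 48/5, M_2 = -132/5, M_3 = 0.

-26.4000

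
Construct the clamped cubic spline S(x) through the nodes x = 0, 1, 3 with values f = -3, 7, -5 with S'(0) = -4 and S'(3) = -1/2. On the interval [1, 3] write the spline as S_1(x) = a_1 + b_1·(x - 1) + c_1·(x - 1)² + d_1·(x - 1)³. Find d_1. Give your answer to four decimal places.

4.9792

Write M_i for S''(x_i). With h_i = 1, 2 and divided differences Δ_i = 10, -6, the continuity of S' gives the tridiagonal system
  1·M_0 + 6·M_1 + 2·M_2 = 6(Δ_1 - Δ_0) = -96
Clamped end conditions give two more equations: 2h_0·M_0 + h_0·M_1 = 6(Δ_0 - S'(0)) = 84 and h_1·M_1 + 2h_1·M_2 = 6(S'(3) - Δ_1) = 33.
Solving: M_0 = 355/6, M_1 = -103/3, M_2 = 305/12.
On [1, 3], with S_1(x) = a_1 + b_1·(x - 1) + c_1·(x - 1)² + d_1·(x - 1)³: c_1 = M_1/2 = -103/6, d_1 = (M_2 - M_1)/(6h_1) = 239/48, b_1 = Δ_1 - h_1(2M_1 + M_2)/6 = 101/12.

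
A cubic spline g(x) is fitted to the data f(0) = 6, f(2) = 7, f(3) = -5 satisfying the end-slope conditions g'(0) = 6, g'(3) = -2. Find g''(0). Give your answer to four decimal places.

1.5833

Write M_i for g''(x_i). With h_i = 2, 1 and divided differences Δ_i = 1/2, -12, the continuity of g' gives the tridiagonal system
  2·M_0 + 6·M_1 + 1·M_2 = 6(Δ_1 - Δ_0) = -75
Clamped end conditions give two more equations: 2h_0·M_0 + h_0·M_1 = 6(Δ_0 - g'(0)) = -33 and h_1·M_1 + 2h_1·M_2 = 6(g'(3) - Δ_1) = 60.
Solving the tridiagonal system: M_0 = 19/12, M_1 = -59/3, M_2 = 239/6.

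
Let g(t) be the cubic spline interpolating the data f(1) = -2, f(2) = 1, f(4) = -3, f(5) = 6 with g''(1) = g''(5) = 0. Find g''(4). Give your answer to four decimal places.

14.2500

Put σ_i = g'' at the i-th knot. Here h = (1, 2, 1) and Δ = (3, -2, 9), so the interior equations h_(i-1)·σ_(i-1) + 2(h_(i-1)+h_i)·σ_i + h_i·σ_(i+1) = 6(Δ_i − Δ_(i-1)) read
  1·σ_0 + 6·σ_1 + 2·σ_2 = 6(Δ_1 - Δ_0) = -30
  2·σ_1 + 6·σ_2 + 1·σ_3 = 6(Δ_2 - Δ_1) = 66
Natural end conditions: σ_0 = σ_3 = 0.
Hence σ_0 = 0, σ_1 = -39/4, σ_2 = 57/4, σ_3 = 0.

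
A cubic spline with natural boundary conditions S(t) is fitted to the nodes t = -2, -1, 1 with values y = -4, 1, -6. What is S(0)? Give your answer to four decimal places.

-0.3750

Write m_i for S''(x_i). With h_i = 1, 2 and divided differences Δ_i = 5, -7/2, the continuity of S' gives the tridiagonal system
  1·m_0 + 6·m_1 + 2·m_2 = 6(Δ_1 - Δ_0) = -51
Natural end conditions: m_0 = m_2 = 0.
Hence m_0 = 0, m_1 = -17/2, m_2 = 0.
On [-1, 1], S(t) = 1 + 13/6·(t + 1) - 17/4·(t + 1)² + 17/24·(t + 1)³.
With (t + 1) = 1: S(0) = -3/8.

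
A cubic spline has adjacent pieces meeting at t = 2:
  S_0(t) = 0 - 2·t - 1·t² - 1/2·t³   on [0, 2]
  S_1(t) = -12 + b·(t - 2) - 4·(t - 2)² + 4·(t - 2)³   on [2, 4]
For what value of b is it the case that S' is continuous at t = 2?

-12

S_0'(t) = -2 - 2·t - 3/2·t², so S_0'(2) = -12. On the right, S_1'(2) = b, so b = -12.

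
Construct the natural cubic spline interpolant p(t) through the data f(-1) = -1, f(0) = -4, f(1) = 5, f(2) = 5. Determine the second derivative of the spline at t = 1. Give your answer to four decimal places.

With M_i denoting the second derivative at x_i, h_i = 1, 1, 1, and Δ_i = (y_(i+1) − y_i)/h_i = -3, 9, 0:
  1·M_0 + 4·M_1 + 1·M_2 = 6(Δ_1 - Δ_0) = 72
  1·M_1 + 4·M_2 + 1·M_3 = 6(Δ_2 - Δ_1) = -54
Natural end conditions: M_0 = M_3 = 0.
Solving the tridiagonal system: M_0 = 0, M_1 = 114/5, M_2 = -96/5, M_3 = 0.

-19.2000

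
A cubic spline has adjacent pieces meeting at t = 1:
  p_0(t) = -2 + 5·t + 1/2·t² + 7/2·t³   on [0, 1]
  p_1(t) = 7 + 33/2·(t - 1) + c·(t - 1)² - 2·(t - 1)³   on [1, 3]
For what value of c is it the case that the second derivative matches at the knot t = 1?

11

p_0''(t) = 1 + 21·t, so p_0''(1) = 22. On the right, p_1''(1) = 2c, so c = 11.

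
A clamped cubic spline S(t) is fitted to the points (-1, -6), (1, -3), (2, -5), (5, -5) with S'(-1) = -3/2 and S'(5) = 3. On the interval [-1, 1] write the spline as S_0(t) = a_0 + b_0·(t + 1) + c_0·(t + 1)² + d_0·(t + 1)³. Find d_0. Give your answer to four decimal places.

With M_i denoting the second derivative at x_i, h_i = 2, 1, 3, and Δ_i = (y_(i+1) − y_i)/h_i = 3/2, -2, 0:
  2·M_0 + 6·M_1 + 1·M_2 = 6(Δ_1 - Δ_0) = -21
  1·M_1 + 8·M_2 + 3·M_3 = 6(Δ_2 - Δ_1) = 12
Clamped end conditions give two more equations: 2h_0·M_0 + h_0·M_1 = 6(Δ_0 - S'(-1)) = 18 and h_2·M_2 + 2h_2·M_3 = 6(S'(5) - Δ_2) = 18.
Forward elimination and back-substitution give M_0 = 107/14, M_1 = -44/7, M_2 = 10/7, M_3 = 16/7.
On [-1, 1], with S_0(t) = a_0 + b_0·(t + 1) + c_0·(t + 1)² + d_0·(t + 1)³: c_0 = M_0/2 = 107/28, d_0 = (M_1 - M_0)/(6h_0) = -65/56, b_0 = Δ_0 - h_0(2M_0 + M_1)/6 = -3/2.

-1.1607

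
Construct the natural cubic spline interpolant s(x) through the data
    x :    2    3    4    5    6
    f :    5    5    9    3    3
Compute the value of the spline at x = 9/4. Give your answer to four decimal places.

Put σ_i = s'' at the i-th knot. Here h = (1, 1, 1, 1) and Δ = (0, 4, -6, 0), so the interior equations h_(i-1)·σ_(i-1) + 2(h_(i-1)+h_i)·σ_i + h_i·σ_(i+1) = 6(Δ_i − Δ_(i-1)) read
  1·σ_0 + 4·σ_1 + 1·σ_2 = 6(Δ_1 - Δ_0) = 24
  1·σ_1 + 4·σ_2 + 1·σ_3 = 6(Δ_2 - Δ_1) = -60
  1·σ_2 + 4·σ_3 + 1·σ_4 = 6(Δ_3 - Δ_2) = 36
Natural end conditions: σ_0 = σ_4 = 0.
Solving the tridiagonal system: σ_0 = 0, σ_1 = 159/14, σ_2 = -150/7, σ_3 = 201/14, σ_4 = 0.
On [2, 3], s(x) = 5 - 53/28·(x - 2) + 0·(x - 2)² + 53/28·(x - 2)³.
With (x - 2) = 1/4: s(9/4) = 8165/1792.

4.5564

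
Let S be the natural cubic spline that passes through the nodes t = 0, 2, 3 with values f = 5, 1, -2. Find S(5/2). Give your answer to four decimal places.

Let M_i = S''(x_i). Step sizes h_i = 2, 1; slopes of the chords Δ_i = (y_(i+1) - y_i)/h_i = -2, -3.
  2·M_0 + 6·M_1 + 1·M_2 = 6(Δ_1 - Δ_0) = -6
Natural end conditions: M_0 = M_2 = 0.
Solving: M_0 = 0, M_1 = -1, M_2 = 0.
On [2, 3], S(t) = 1 - 8/3·(t - 2) - 1/2·(t - 2)² + 1/6·(t - 2)³.
With (t - 2) = 1/2: S(5/2) = -7/16.

-0.4375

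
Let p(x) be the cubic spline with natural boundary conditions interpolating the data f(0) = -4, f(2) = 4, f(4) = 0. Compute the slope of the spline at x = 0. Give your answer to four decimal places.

5.5000

Write M_i for p''(x_i). With h_i = 2, 2 and divided differences Δ_i = 4, -2, the continuity of p' gives the tridiagonal system
  2·M_0 + 8·M_1 + 2·M_2 = 6(Δ_1 - Δ_0) = -36
Natural end conditions: M_0 = M_2 = 0.
Forward elimination and back-substitution give M_0 = 0, M_1 = -9/2, M_2 = 0.
On [0, 2], p'(x) = b_0 + 2c_0·x + 3d_0·x² with b_0 = Δ_0 - h_0(2M_0 + M_1)/6 = 11/2, c_0 = M_0/2 = 0, d_0 = (M_1 - M_0)/(6h_0) = -3/8. So p'(0) = 11/2.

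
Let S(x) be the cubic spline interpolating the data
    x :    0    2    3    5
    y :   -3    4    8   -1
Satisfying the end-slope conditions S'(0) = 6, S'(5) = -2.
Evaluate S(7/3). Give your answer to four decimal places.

5.6713

With M_i denoting the second derivative at x_i, h_i = 2, 1, 2, and Δ_i = (y_(i+1) − y_i)/h_i = 7/2, 4, -9/2:
  2·M_0 + 6·M_1 + 1·M_2 = 6(Δ_1 - Δ_0) = 3
  1·M_1 + 6·M_2 + 2·M_3 = 6(Δ_2 - Δ_1) = -51
Clamped end conditions give two more equations: 2h_0·M_0 + h_0·M_1 = 6(Δ_0 - S'(0)) = -15 and h_2·M_2 + 2h_2·M_3 = 6(S'(5) - Δ_2) = 15.
Hence M_0 = -97/16, M_1 = 37/8, M_2 = -101/8, M_3 = 161/16.
On [2, 3], S(x) = 4 + 73/16·(x - 2) + 37/16·(x - 2)² - 23/8·(x - 2)³.
With (x - 2) = 1/3: S(7/3) = 1225/216.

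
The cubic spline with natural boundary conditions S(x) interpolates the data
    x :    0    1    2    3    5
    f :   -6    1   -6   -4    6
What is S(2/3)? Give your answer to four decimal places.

0.2730

Let σ_i = S''(x_i). Step sizes h_i = 1, 1, 1, 2; slopes of the chords Δ_i = (y_(i+1) - y_i)/h_i = 7, -7, 2, 5.
  1·σ_0 + 4·σ_1 + 1·σ_2 = 6(Δ_1 - Δ_0) = -84
  1·σ_1 + 4·σ_2 + 1·σ_3 = 6(Δ_2 - Δ_1) = 54
  1·σ_2 + 6·σ_3 + 2·σ_4 = 6(Δ_3 - Δ_2) = 18
Natural end conditions: σ_0 = σ_4 = 0.
Hence σ_0 = 0, σ_1 = -1119/43, σ_2 = 864/43, σ_3 = -15/43, σ_4 = 0.
On [0, 1], S(x) = -6 + 975/86·x + 0·x² - 373/86·x³.
With x = 2/3: S(2/3) = 317/1161.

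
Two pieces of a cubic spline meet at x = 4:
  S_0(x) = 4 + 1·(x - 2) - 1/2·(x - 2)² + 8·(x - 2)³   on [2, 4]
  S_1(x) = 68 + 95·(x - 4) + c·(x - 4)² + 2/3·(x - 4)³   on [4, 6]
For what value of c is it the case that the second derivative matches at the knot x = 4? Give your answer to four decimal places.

47.5000

S_0''(x) = -1 + 48·(x - 2), so S_0''(4) = 95. On the right, S_1''(4) = 2c, so c = 95/2.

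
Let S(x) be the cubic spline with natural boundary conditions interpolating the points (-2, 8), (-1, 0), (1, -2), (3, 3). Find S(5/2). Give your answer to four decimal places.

1.6009

Put σ_i = S'' at the i-th knot. Here h = (1, 2, 2) and Δ = (-8, -1, 5/2), so the interior equations h_(i-1)·σ_(i-1) + 2(h_(i-1)+h_i)·σ_i + h_i·σ_(i+1) = 6(Δ_i − Δ_(i-1)) read
  1·σ_0 + 6·σ_1 + 2·σ_2 = 6(Δ_1 - Δ_0) = 42
  2·σ_1 + 8·σ_2 + 2·σ_3 = 6(Δ_2 - Δ_1) = 21
Natural end conditions: σ_0 = σ_3 = 0.
Solving: σ_0 = 0, σ_1 = 147/22, σ_2 = 21/22, σ_3 = 0.
On [1, 3], S(x) = -2 + 41/22·(x - 1) + 21/44·(x - 1)² - 7/88·(x - 1)³.
With (x - 1) = 3/2: S(5/2) = 1127/704.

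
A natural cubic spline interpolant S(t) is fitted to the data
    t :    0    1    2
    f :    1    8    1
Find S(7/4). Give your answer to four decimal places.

Let M_i = S''(x_i). Step sizes h_i = 1, 1; slopes of the chords Δ_i = (y_(i+1) - y_i)/h_i = 7, -7.
  1·M_0 + 4·M_1 + 1·M_2 = 6(Δ_1 - Δ_0) = -84
Natural end conditions: M_0 = M_2 = 0.
Hence M_0 = 0, M_1 = -21, M_2 = 0.
On [1, 2], S(t) = 8 + 0·(t - 1) - 21/2·(t - 1)² + 7/2·(t - 1)³.
With (t - 1) = 3/4: S(7/4) = 457/128.

3.5703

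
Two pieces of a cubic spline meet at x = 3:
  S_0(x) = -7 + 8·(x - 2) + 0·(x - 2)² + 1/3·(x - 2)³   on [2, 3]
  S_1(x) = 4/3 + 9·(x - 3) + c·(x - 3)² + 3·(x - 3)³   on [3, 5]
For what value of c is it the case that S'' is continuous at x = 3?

1

S_0''(x) = 0 + 2·(x - 2), so S_0''(3) = 2. On the right, S_1''(3) = 2c, so c = 1.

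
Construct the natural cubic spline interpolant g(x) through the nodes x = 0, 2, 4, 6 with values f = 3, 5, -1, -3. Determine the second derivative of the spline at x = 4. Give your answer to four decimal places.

Let m_i = g''(x_i). Step sizes h_i = 2, 2, 2; slopes of the chords Δ_i = (y_(i+1) - y_i)/h_i = 1, -3, -1.
  2·m_0 + 8·m_1 + 2·m_2 = 6(Δ_1 - Δ_0) = -24
  2·m_1 + 8·m_2 + 2·m_3 = 6(Δ_2 - Δ_1) = 12
Natural end conditions: m_0 = m_3 = 0.
Solving the tridiagonal system: m_0 = 0, m_1 = -18/5, m_2 = 12/5, m_3 = 0.

2.4000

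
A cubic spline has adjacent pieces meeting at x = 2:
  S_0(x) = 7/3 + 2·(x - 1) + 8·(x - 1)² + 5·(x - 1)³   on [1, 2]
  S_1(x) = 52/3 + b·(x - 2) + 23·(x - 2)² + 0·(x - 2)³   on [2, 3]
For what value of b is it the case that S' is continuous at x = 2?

33

S_0'(x) = 2 + 16·(x - 1) + 15·(x - 1)², so S_0'(2) = 33. On the right, S_1'(2) = b, so b = 33.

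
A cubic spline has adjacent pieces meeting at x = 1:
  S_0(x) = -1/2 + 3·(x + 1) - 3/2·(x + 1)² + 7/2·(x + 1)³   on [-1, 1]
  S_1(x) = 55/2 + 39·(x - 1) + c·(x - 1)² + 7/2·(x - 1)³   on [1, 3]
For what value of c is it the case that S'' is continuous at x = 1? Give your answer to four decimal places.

S_0''(x) = -3 + 21·(x + 1), so S_0''(1) = 39. On the right, S_1''(1) = 2c, so c = 39/2.

19.5000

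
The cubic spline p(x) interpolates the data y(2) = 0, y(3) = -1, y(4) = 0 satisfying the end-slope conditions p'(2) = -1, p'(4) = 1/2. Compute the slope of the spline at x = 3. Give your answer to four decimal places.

Put σ_i = p'' at the i-th knot. Here h = (1, 1) and Δ = (-1, 1), so the interior equations h_(i-1)·σ_(i-1) + 2(h_(i-1)+h_i)·σ_i + h_i·σ_(i+1) = 6(Δ_i − Δ_(i-1)) read
  1·σ_0 + 4·σ_1 + 1·σ_2 = 6(Δ_1 - Δ_0) = 12
Clamped end conditions give two more equations: 2h_0·σ_0 + h_0·σ_1 = 6(Δ_0 - p'(2)) = 0 and h_1·σ_1 + 2h_1·σ_2 = 6(p'(4) - Δ_1) = -3.
Solving: σ_0 = -9/4, σ_1 = 9/2, σ_2 = -15/4.
On [3, 4], p'(x) = b_1 + 2c_1·(x - 3) + 3d_1·(x - 3)² with b_1 = Δ_1 - h_1(2σ_1 + σ_2)/6 = 1/8, c_1 = σ_1/2 = 9/4, d_1 = (σ_2 - σ_1)/(6h_1) = -11/8. So p'(3) = 1/8.

0.1250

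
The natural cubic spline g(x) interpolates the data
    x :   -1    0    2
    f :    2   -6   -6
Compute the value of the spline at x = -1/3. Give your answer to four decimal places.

-3.8272

Put M_i = g'' at the i-th knot. Here h = (1, 2) and Δ = (-8, 0), so the interior equations h_(i-1)·M_(i-1) + 2(h_(i-1)+h_i)·M_i + h_i·M_(i+1) = 6(Δ_i − Δ_(i-1)) read
  1·M_0 + 6·M_1 + 2·M_2 = 6(Δ_1 - Δ_0) = 48
Natural end conditions: M_0 = M_2 = 0.
Solving: M_0 = 0, M_1 = 8, M_2 = 0.
On [-1, 0], g(x) = 2 - 28/3·(x + 1) + 0·(x + 1)² + 4/3·(x + 1)³.
With (x + 1) = 2/3: g(-1/3) = -310/81.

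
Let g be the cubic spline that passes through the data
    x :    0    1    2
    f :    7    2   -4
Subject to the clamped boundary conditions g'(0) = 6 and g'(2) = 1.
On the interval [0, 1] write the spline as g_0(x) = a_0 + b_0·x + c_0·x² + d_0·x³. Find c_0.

-17

Put M_i = g'' at the i-th knot. Here h = (1, 1) and Δ = (-5, -6), so the interior equations h_(i-1)·M_(i-1) + 2(h_(i-1)+h_i)·M_i + h_i·M_(i+1) = 6(Δ_i − Δ_(i-1)) read
  1·M_0 + 4·M_1 + 1·M_2 = 6(Δ_1 - Δ_0) = -6
Clamped end conditions give two more equations: 2h_0·M_0 + h_0·M_1 = 6(Δ_0 - g'(0)) = -66 and h_1·M_1 + 2h_1·M_2 = 6(g'(2) - Δ_1) = 42.
Hence M_0 = -34, M_1 = 2, M_2 = 20.
On [0, 1], with g_0(x) = a_0 + b_0·x + c_0·x² + d_0·x³: c_0 = M_0/2 = -17, d_0 = (M_1 - M_0)/(6h_0) = 6, b_0 = Δ_0 - h_0(2M_0 + M_1)/6 = 6.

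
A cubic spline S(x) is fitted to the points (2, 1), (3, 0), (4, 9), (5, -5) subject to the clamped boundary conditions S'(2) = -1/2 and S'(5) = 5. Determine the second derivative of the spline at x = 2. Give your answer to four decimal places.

-19.7333

Put m_i = S'' at the i-th knot. Here h = (1, 1, 1) and Δ = (-1, 9, -14), so the interior equations h_(i-1)·m_(i-1) + 2(h_(i-1)+h_i)·m_i + h_i·m_(i+1) = 6(Δ_i − Δ_(i-1)) read
  1·m_0 + 4·m_1 + 1·m_2 = 6(Δ_1 - Δ_0) = 60
  1·m_1 + 4·m_2 + 1·m_3 = 6(Δ_2 - Δ_1) = -138
Clamped end conditions give two more equations: 2h_0·m_0 + h_0·m_1 = 6(Δ_0 - S'(2)) = -3 and h_2·m_2 + 2h_2·m_3 = 6(S'(5) - Δ_2) = 114.
Forward elimination and back-substitution give m_0 = -296/15, m_1 = 547/15, m_2 = -992/15, m_3 = 1351/15.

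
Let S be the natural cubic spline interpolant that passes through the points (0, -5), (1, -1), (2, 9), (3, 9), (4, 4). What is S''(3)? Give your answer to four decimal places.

Put M_i = S'' at the i-th knot. Here h = (1, 1, 1, 1) and Δ = (4, 10, 0, -5), so the interior equations h_(i-1)·M_(i-1) + 2(h_(i-1)+h_i)·M_i + h_i·M_(i+1) = 6(Δ_i − Δ_(i-1)) read
  1·M_0 + 4·M_1 + 1·M_2 = 6(Δ_1 - Δ_0) = 36
  1·M_1 + 4·M_2 + 1·M_3 = 6(Δ_2 - Δ_1) = -60
  1·M_2 + 4·M_3 + 1·M_4 = 6(Δ_3 - Δ_2) = -30
Natural end conditions: M_0 = M_4 = 0.
Solving: M_0 = 0, M_1 = 375/28, M_2 = -123/7, M_3 = -87/28, M_4 = 0.

-3.1071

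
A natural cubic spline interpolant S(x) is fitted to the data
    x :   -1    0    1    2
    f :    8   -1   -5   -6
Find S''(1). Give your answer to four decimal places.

Put M_i = S'' at the i-th knot. Here h = (1, 1, 1) and Δ = (-9, -4, -1), so the interior equations h_(i-1)·M_(i-1) + 2(h_(i-1)+h_i)·M_i + h_i·M_(i+1) = 6(Δ_i − Δ_(i-1)) read
  1·M_0 + 4·M_1 + 1·M_2 = 6(Δ_1 - Δ_0) = 30
  1·M_1 + 4·M_2 + 1·M_3 = 6(Δ_2 - Δ_1) = 18
Natural end conditions: M_0 = M_3 = 0.
Forward elimination and back-substitution give M_0 = 0, M_1 = 34/5, M_2 = 14/5, M_3 = 0.

2.8000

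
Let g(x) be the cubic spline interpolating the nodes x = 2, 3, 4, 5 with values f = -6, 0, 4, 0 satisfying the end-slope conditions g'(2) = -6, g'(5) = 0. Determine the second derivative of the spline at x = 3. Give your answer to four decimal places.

Write M_i for g''(x_i). With h_i = 1, 1, 1 and divided differences Δ_i = 6, 4, -4, the continuity of g' gives the tridiagonal system
  1·M_0 + 4·M_1 + 1·M_2 = 6(Δ_1 - Δ_0) = -12
  1·M_1 + 4·M_2 + 1·M_3 = 6(Δ_2 - Δ_1) = -48
Clamped end conditions give two more equations: 2h_0·M_0 + h_0·M_1 = 6(Δ_0 - g'(2)) = 72 and h_2·M_2 + 2h_2·M_3 = 6(g'(5) - Δ_2) = 24.
Forward elimination and back-substitution give M_0 = 204/5, M_1 = -48/5, M_2 = -72/5, M_3 = 96/5.

-9.6000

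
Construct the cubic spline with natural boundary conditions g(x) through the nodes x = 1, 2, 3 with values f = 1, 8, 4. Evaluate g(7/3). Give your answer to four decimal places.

With M_i denoting the second derivative at x_i, h_i = 1, 1, and Δ_i = (y_(i+1) − y_i)/h_i = 7, -4:
  1·M_0 + 4·M_1 + 1·M_2 = 6(Δ_1 - Δ_0) = -66
Natural end conditions: M_0 = M_2 = 0.
Solving: M_0 = 0, M_1 = -33/2, M_2 = 0.
On [2, 3], g(x) = 8 + 3/2·(x - 2) - 33/4·(x - 2)² + 11/4·(x - 2)³.
With (x - 2) = 1/3: g(7/3) = 415/54.

7.6852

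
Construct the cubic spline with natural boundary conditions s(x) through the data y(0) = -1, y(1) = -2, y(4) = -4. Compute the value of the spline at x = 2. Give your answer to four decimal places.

-2.8056

Put σ_i = s'' at the i-th knot. Here h = (1, 3) and Δ = (-1, -2/3), so the interior equations h_(i-1)·σ_(i-1) + 2(h_(i-1)+h_i)·σ_i + h_i·σ_(i+1) = 6(Δ_i − Δ_(i-1)) read
  1·σ_0 + 8·σ_1 + 3·σ_2 = 6(Δ_1 - Δ_0) = 2
Natural end conditions: σ_0 = σ_2 = 0.
Hence σ_0 = 0, σ_1 = 1/4, σ_2 = 0.
On [1, 4], s(x) = -2 - 11/12·(x - 1) + 1/8·(x - 1)² - 1/72·(x - 1)³.
With (x - 1) = 1: s(2) = -101/36.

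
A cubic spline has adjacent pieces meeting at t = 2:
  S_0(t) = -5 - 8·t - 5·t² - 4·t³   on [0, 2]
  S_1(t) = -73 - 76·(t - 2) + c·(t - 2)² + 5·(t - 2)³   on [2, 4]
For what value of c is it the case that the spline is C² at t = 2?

-29

S_0''(t) = -10 - 24·t, so S_0''(2) = -58. On the right, S_1''(2) = 2c, so c = -29.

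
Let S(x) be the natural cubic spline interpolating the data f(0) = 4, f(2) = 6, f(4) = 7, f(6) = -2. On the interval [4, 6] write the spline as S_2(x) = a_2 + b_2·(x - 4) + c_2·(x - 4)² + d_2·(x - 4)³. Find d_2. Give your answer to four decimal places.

With m_i denoting the second derivative at x_i, h_i = 2, 2, 2, and Δ_i = (y_(i+1) − y_i)/h_i = 1, 1/2, -9/2:
  2·m_0 + 8·m_1 + 2·m_2 = 6(Δ_1 - Δ_0) = -3
  2·m_1 + 8·m_2 + 2·m_3 = 6(Δ_2 - Δ_1) = -30
Natural end conditions: m_0 = m_3 = 0.
Solving the tridiagonal system: m_0 = 0, m_1 = 3/5, m_2 = -39/10, m_3 = 0.
On [4, 6], with S_2(x) = a_2 + b_2·(x - 4) + c_2·(x - 4)² + d_2·(x - 4)³: c_2 = m_2/2 = -39/20, d_2 = (m_3 - m_2)/(6h_2) = 13/40, b_2 = Δ_2 - h_2(2m_2 + m_3)/6 = -19/10.

0.3250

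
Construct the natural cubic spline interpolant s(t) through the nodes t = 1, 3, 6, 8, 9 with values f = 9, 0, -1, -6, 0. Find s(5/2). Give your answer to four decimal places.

1.4113

Put M_i = s'' at the i-th knot. Here h = (2, 3, 2, 1) and Δ = (-9/2, -1/3, -5/2, 6), so the interior equations h_(i-1)·M_(i-1) + 2(h_(i-1)+h_i)·M_i + h_i·M_(i+1) = 6(Δ_i − Δ_(i-1)) read
  2·M_0 + 10·M_1 + 3·M_2 = 6(Δ_1 - Δ_0) = 25
  3·M_1 + 10·M_2 + 2·M_3 = 6(Δ_2 - Δ_1) = -13
  2·M_2 + 6·M_3 + 1·M_4 = 6(Δ_3 - Δ_2) = 51
Natural end conditions: M_0 = M_4 = 0.
Hence M_0 = 0, M_1 = 970/253, M_2 = -1125/253, M_3 = 5051/506, M_4 = 0.
On [1, 3], s(t) = 9 - 8771/1518·(t - 1) + 0·(t - 1)² + 485/1518·(t - 1)³.
With (t - 1) = 3/2: s(5/2) = 5713/4048.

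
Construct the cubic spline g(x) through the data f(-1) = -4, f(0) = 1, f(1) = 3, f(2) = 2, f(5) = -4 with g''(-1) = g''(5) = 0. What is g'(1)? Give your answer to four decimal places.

0.2241

Put σ_i = g'' at the i-th knot. Here h = (1, 1, 1, 3) and Δ = (5, 2, -1, -2), so the interior equations h_(i-1)·σ_(i-1) + 2(h_(i-1)+h_i)·σ_i + h_i·σ_(i+1) = 6(Δ_i − Δ_(i-1)) read
  1·σ_0 + 4·σ_1 + 1·σ_2 = 6(Δ_1 - Δ_0) = -18
  1·σ_1 + 4·σ_2 + 1·σ_3 = 6(Δ_2 - Δ_1) = -18
  1·σ_2 + 8·σ_3 + 3·σ_4 = 6(Δ_3 - Δ_2) = -6
Natural end conditions: σ_0 = σ_4 = 0.
Solving the tridiagonal system: σ_0 = 0, σ_1 = -105/29, σ_2 = -102/29, σ_3 = -9/29, σ_4 = 0.
On [1, 2], g'(x) = b_2 + 2c_2·(x - 1) + 3d_2·(x - 1)² with b_2 = Δ_2 - h_2(2σ_2 + σ_3)/6 = 13/58, c_2 = σ_2/2 = -51/29, d_2 = (σ_3 - σ_2)/(6h_2) = 31/58. So g'(1) = 13/58.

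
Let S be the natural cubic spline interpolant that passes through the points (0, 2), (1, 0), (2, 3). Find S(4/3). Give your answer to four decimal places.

With σ_i denoting the second derivative at x_i, h_i = 1, 1, and Δ_i = (y_(i+1) − y_i)/h_i = -2, 3:
  1·σ_0 + 4·σ_1 + 1·σ_2 = 6(Δ_1 - Δ_0) = 30
Natural end conditions: σ_0 = σ_2 = 0.
Solving the tridiagonal system: σ_0 = 0, σ_1 = 15/2, σ_2 = 0.
On [1, 2], S(t) = 0 + 1/2·(t - 1) + 15/4·(t - 1)² - 5/4·(t - 1)³.
With (t - 1) = 1/3: S(4/3) = 29/54.

0.5370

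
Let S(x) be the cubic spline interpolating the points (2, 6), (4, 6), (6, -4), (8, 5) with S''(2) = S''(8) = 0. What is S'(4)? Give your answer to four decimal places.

Write m_i for S''(x_i). With h_i = 2, 2, 2 and divided differences Δ_i = 0, -5, 9/2, the continuity of S' gives the tridiagonal system
  2·m_0 + 8·m_1 + 2·m_2 = 6(Δ_1 - Δ_0) = -30
  2·m_1 + 8·m_2 + 2·m_3 = 6(Δ_2 - Δ_1) = 57
Natural end conditions: m_0 = m_3 = 0.
Forward elimination and back-substitution give m_0 = 0, m_1 = -59/10, m_2 = 43/5, m_3 = 0.
On [4, 6], S'(x) = b_1 + 2c_1·(x - 4) + 3d_1·(x - 4)² with b_1 = Δ_1 - h_1(2m_1 + m_2)/6 = -59/15, c_1 = m_1/2 = -59/20, d_1 = (m_2 - m_1)/(6h_1) = 29/24. So S'(4) = -59/15.

-3.9333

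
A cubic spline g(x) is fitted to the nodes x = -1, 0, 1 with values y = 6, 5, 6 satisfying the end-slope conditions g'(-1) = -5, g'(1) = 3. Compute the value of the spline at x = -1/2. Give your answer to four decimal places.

4.8125

With M_i denoting the second derivative at x_i, h_i = 1, 1, and Δ_i = (y_(i+1) − y_i)/h_i = -1, 1:
  1·M_0 + 4·M_1 + 1·M_2 = 6(Δ_1 - Δ_0) = 12
Clamped end conditions give two more equations: 2h_0·M_0 + h_0·M_1 = 6(Δ_0 - g'(-1)) = 24 and h_1·M_1 + 2h_1·M_2 = 6(g'(1) - Δ_1) = 12.
Forward elimination and back-substitution give M_0 = 13, M_1 = -2, M_2 = 7.
On [-1, 0], g(x) = 6 - 5·(x + 1) + 13/2·(x + 1)² - 5/2·(x + 1)³.
With (x + 1) = 1/2: g(-1/2) = 77/16.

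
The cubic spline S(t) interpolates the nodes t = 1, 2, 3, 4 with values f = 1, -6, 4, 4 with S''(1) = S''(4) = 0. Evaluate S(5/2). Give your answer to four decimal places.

Put M_i = S'' at the i-th knot. Here h = (1, 1, 1) and Δ = (-7, 10, 0), so the interior equations h_(i-1)·M_(i-1) + 2(h_(i-1)+h_i)·M_i + h_i·M_(i+1) = 6(Δ_i − Δ_(i-1)) read
  1·M_0 + 4·M_1 + 1·M_2 = 6(Δ_1 - Δ_0) = 102
  1·M_1 + 4·M_2 + 1·M_3 = 6(Δ_2 - Δ_1) = -60
Natural end conditions: M_0 = M_3 = 0.
Solving: M_0 = 0, M_1 = 156/5, M_2 = -114/5, M_3 = 0.
On [2, 3], S(t) = -6 + 17/5·(t - 2) + 78/5·(t - 2)² - 9·(t - 2)³.
With (t - 2) = 1/2: S(5/2) = -61/40.

-1.5250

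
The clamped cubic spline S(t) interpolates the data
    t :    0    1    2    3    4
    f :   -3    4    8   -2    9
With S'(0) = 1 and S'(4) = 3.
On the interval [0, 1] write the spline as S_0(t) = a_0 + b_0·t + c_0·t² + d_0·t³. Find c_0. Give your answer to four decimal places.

Put σ_i = S'' at the i-th knot. Here h = (1, 1, 1, 1) and Δ = (7, 4, -10, 11), so the interior equations h_(i-1)·σ_(i-1) + 2(h_(i-1)+h_i)·σ_i + h_i·σ_(i+1) = 6(Δ_i − Δ_(i-1)) read
  1·σ_0 + 4·σ_1 + 1·σ_2 = 6(Δ_1 - Δ_0) = -18
  1·σ_1 + 4·σ_2 + 1·σ_3 = 6(Δ_2 - Δ_1) = -84
  1·σ_2 + 4·σ_3 + 1·σ_4 = 6(Δ_3 - Δ_2) = 126
Clamped end conditions give two more equations: 2h_0·σ_0 + h_0·σ_1 = 6(Δ_0 - S'(0)) = 36 and h_3·σ_3 + 2h_3·σ_4 = 6(S'(4) - Δ_3) = -48.
Solving the tridiagonal system: σ_0 = 128/7, σ_1 = -4/7, σ_2 = -34, σ_3 = 368/7, σ_4 = -352/7.
On [0, 1], with S_0(t) = a_0 + b_0·t + c_0·t² + d_0·t³: c_0 = σ_0/2 = 64/7, d_0 = (σ_1 - σ_0)/(6h_0) = -22/7, b_0 = Δ_0 - h_0(2σ_0 + σ_1)/6 = 1.

9.1429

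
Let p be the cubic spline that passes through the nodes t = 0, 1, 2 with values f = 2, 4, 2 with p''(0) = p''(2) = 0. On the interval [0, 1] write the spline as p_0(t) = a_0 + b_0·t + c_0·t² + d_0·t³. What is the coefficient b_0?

3

With m_i denoting the second derivative at x_i, h_i = 1, 1, and Δ_i = (y_(i+1) − y_i)/h_i = 2, -2:
  1·m_0 + 4·m_1 + 1·m_2 = 6(Δ_1 - Δ_0) = -24
Natural end conditions: m_0 = m_2 = 0.
Hence m_0 = 0, m_1 = -6, m_2 = 0.
On [0, 1], with p_0(t) = a_0 + b_0·t + c_0·t² + d_0·t³: c_0 = m_0/2 = 0, d_0 = (m_1 - m_0)/(6h_0) = -1, b_0 = Δ_0 - h_0(2m_0 + m_1)/6 = 3.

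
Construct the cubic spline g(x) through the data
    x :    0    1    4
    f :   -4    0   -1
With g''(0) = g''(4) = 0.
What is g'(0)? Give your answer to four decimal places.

Write M_i for g''(x_i). With h_i = 1, 3 and divided differences Δ_i = 4, -1/3, the continuity of g' gives the tridiagonal system
  1·M_0 + 8·M_1 + 3·M_2 = 6(Δ_1 - Δ_0) = -26
Natural end conditions: M_0 = M_2 = 0.
Hence M_0 = 0, M_1 = -13/4, M_2 = 0.
On [0, 1], g'(x) = b_0 + 2c_0·x + 3d_0·x² with b_0 = Δ_0 - h_0(2M_0 + M_1)/6 = 109/24, c_0 = M_0/2 = 0, d_0 = (M_1 - M_0)/(6h_0) = -13/24. So g'(0) = 109/24.

4.5417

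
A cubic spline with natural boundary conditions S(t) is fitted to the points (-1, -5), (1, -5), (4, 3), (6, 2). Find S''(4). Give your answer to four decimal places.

-2.6154

With m_i denoting the second derivative at x_i, h_i = 2, 3, 2, and Δ_i = (y_(i+1) − y_i)/h_i = 0, 8/3, -1/2:
  2·m_0 + 10·m_1 + 3·m_2 = 6(Δ_1 - Δ_0) = 16
  3·m_1 + 10·m_2 + 2·m_3 = 6(Δ_2 - Δ_1) = -19
Natural end conditions: m_0 = m_3 = 0.
Solving the tridiagonal system: m_0 = 0, m_1 = 31/13, m_2 = -34/13, m_3 = 0.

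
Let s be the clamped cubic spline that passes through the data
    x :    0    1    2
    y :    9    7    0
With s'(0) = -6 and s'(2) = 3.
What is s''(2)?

Put m_i = s'' at the i-th knot. Here h = (1, 1) and Δ = (-2, -7), so the interior equations h_(i-1)·m_(i-1) + 2(h_(i-1)+h_i)·m_i + h_i·m_(i+1) = 6(Δ_i − Δ_(i-1)) read
  1·m_0 + 4·m_1 + 1·m_2 = 6(Δ_1 - Δ_0) = -30
Clamped end conditions give two more equations: 2h_0·m_0 + h_0·m_1 = 6(Δ_0 - s'(0)) = 24 and h_1·m_1 + 2h_1·m_2 = 6(s'(2) - Δ_1) = 60.
Solving the tridiagonal system: m_0 = 24, m_1 = -24, m_2 = 42.

42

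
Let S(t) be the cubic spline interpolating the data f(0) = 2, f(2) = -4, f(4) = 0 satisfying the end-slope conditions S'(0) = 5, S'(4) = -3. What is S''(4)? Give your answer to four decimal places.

Let σ_i = S''(x_i). Step sizes h_i = 2, 2; slopes of the chords Δ_i = (y_(i+1) - y_i)/h_i = -3, 2.
  2·σ_0 + 8·σ_1 + 2·σ_2 = 6(Δ_1 - Δ_0) = 30
Clamped end conditions give two more equations: 2h_0·σ_0 + h_0·σ_1 = 6(Δ_0 - S'(0)) = -48 and h_1·σ_1 + 2h_1·σ_2 = 6(S'(4) - Δ_1) = -30.
Solving: σ_0 = -71/4, σ_1 = 23/2, σ_2 = -53/4.

-13.2500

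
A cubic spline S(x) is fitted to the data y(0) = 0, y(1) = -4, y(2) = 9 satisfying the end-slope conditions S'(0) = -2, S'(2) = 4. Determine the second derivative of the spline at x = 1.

45

Put M_i = S'' at the i-th knot. Here h = (1, 1) and Δ = (-4, 13), so the interior equations h_(i-1)·M_(i-1) + 2(h_(i-1)+h_i)·M_i + h_i·M_(i+1) = 6(Δ_i − Δ_(i-1)) read
  1·M_0 + 4·M_1 + 1·M_2 = 6(Δ_1 - Δ_0) = 102
Clamped end conditions give two more equations: 2h_0·M_0 + h_0·M_1 = 6(Δ_0 - S'(0)) = -12 and h_1·M_1 + 2h_1·M_2 = 6(S'(2) - Δ_1) = -54.
Solving the tridiagonal system: M_0 = -57/2, M_1 = 45, M_2 = -99/2.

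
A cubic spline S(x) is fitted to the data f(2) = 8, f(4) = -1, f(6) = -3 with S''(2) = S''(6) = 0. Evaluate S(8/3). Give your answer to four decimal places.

Put m_i = S'' at the i-th knot. Here h = (2, 2) and Δ = (-9/2, -1), so the interior equations h_(i-1)·m_(i-1) + 2(h_(i-1)+h_i)·m_i + h_i·m_(i+1) = 6(Δ_i − Δ_(i-1)) read
  2·m_0 + 8·m_1 + 2·m_2 = 6(Δ_1 - Δ_0) = 21
Natural end conditions: m_0 = m_2 = 0.
Forward elimination and back-substitution give m_0 = 0, m_1 = 21/8, m_2 = 0.
On [2, 4], S(x) = 8 - 43/8·(x - 2) + 0·(x - 2)² + 7/32·(x - 2)³.
With (x - 2) = 2/3: S(8/3) = 121/27.

4.4815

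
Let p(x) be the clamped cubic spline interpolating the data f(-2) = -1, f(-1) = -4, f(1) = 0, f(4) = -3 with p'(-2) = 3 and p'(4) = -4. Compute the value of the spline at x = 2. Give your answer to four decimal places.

1.4678

Write M_i for p''(x_i). With h_i = 1, 2, 3 and divided differences Δ_i = -3, 2, -1, the continuity of p' gives the tridiagonal system
  1·M_0 + 6·M_1 + 2·M_2 = 6(Δ_1 - Δ_0) = 30
  2·M_1 + 10·M_2 + 3·M_3 = 6(Δ_2 - Δ_1) = -18
Clamped end conditions give two more equations: 2h_0·M_0 + h_0·M_1 = 6(Δ_0 - p'(-2)) = -36 and h_2·M_2 + 2h_2·M_3 = 6(p'(4) - Δ_2) = -18.
Forward elimination and back-substitution give M_0 = -1310/57, M_1 = 568/57, M_2 = -194/57, M_3 = -74/57.
On [1, 4], p(x) = 0 + 58/19·(x - 1) - 97/57·(x - 1)² + 20/171·(x - 1)³.
With (x - 1) = 1: p(2) = 251/171.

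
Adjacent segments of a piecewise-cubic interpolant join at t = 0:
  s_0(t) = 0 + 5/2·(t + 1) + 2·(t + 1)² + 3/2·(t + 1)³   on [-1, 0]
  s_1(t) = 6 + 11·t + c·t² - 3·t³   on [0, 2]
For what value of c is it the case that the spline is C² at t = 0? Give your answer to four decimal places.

s_0''(t) = 4 + 9·(t + 1), so s_0''(0) = 13. On the right, s_1''(0) = 2c, so c = 13/2.

6.5000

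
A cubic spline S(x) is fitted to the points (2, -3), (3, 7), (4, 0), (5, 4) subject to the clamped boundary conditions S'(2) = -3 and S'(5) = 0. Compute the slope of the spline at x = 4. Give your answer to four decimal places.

Let M_i = S''(x_i). Step sizes h_i = 1, 1, 1; slopes of the chords Δ_i = (y_(i+1) - y_i)/h_i = 10, -7, 4.
  1·M_0 + 4·M_1 + 1·M_2 = 6(Δ_1 - Δ_0) = -102
  1·M_1 + 4·M_2 + 1·M_3 = 6(Δ_2 - Δ_1) = 66
Clamped end conditions give two more equations: 2h_0·M_0 + h_0·M_1 = 6(Δ_0 - S'(2)) = 78 and h_2·M_2 + 2h_2·M_3 = 6(S'(5) - Δ_2) = -24.
Forward elimination and back-substitution give M_0 = 322/5, M_1 = -254/5, M_2 = 184/5, M_3 = -152/5.
On [4, 5], S'(x) = b_2 + 2c_2·(x - 4) + 3d_2·(x - 4)² with b_2 = Δ_2 - h_2(2M_2 + M_3)/6 = -16/5, c_2 = M_2/2 = 92/5, d_2 = (M_3 - M_2)/(6h_2) = -56/5. So S'(4) = -16/5.

-3.2000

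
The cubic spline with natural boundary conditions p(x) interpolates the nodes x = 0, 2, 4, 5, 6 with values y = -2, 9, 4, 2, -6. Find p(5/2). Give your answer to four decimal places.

Let M_i = p''(x_i). Step sizes h_i = 2, 2, 1, 1; slopes of the chords Δ_i = (y_(i+1) - y_i)/h_i = 11/2, -5/2, -2, -8.
  2·M_0 + 8·M_1 + 2·M_2 = 6(Δ_1 - Δ_0) = -48
  2·M_1 + 6·M_2 + 1·M_3 = 6(Δ_2 - Δ_1) = 3
  1·M_2 + 4·M_3 + 1·M_4 = 6(Δ_3 - Δ_2) = -36
Natural end conditions: M_0 = M_4 = 0.
Hence M_0 = 0, M_1 = -50/7, M_2 = 32/7, M_3 = -71/7, M_4 = 0.
On [2, 4], p(x) = 9 + 31/42·(x - 2) - 25/7·(x - 2)² + 41/42·(x - 2)³.
With (x - 2) = 1/2: p(5/2) = 963/112.

8.5982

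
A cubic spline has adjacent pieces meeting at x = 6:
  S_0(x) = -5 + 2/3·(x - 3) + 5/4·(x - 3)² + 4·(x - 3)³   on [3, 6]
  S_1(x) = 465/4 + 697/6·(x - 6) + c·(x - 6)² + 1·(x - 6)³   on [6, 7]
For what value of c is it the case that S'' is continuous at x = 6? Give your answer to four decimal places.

37.2500

S_0''(x) = 5/2 + 24·(x - 3), so S_0''(6) = 149/2. On the right, S_1''(6) = 2c, so c = 149/4.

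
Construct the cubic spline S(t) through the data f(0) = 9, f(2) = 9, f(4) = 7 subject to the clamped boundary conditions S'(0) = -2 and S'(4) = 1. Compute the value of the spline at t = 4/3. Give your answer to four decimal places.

8.8519

Write M_i for S''(x_i). With h_i = 2, 2 and divided differences Δ_i = 0, -1, the continuity of S' gives the tridiagonal system
  2·M_0 + 8·M_1 + 2·M_2 = 6(Δ_1 - Δ_0) = -6
Clamped end conditions give two more equations: 2h_0·M_0 + h_0·M_1 = 6(Δ_0 - S'(0)) = 12 and h_1·M_1 + 2h_1·M_2 = 6(S'(4) - Δ_1) = 12.
Hence M_0 = 9/2, M_1 = -3, M_2 = 9/2.
On [0, 2], S(t) = 9 - 2·t + 9/4·t² - 5/8·t³.
With t = 4/3: S(4/3) = 239/27.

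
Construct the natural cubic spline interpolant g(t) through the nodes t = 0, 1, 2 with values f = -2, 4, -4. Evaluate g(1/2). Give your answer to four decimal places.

Let M_i = g''(x_i). Step sizes h_i = 1, 1; slopes of the chords Δ_i = (y_(i+1) - y_i)/h_i = 6, -8.
  1·M_0 + 4·M_1 + 1·M_2 = 6(Δ_1 - Δ_0) = -84
Natural end conditions: M_0 = M_2 = 0.
Hence M_0 = 0, M_1 = -21, M_2 = 0.
On [0, 1], g(t) = -2 + 19/2·t + 0·t² - 7/2·t³.
With t = 1/2: g(1/2) = 37/16.

2.3125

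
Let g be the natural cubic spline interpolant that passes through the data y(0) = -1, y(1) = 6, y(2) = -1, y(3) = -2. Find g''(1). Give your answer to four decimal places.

With M_i denoting the second derivative at x_i, h_i = 1, 1, 1, and Δ_i = (y_(i+1) − y_i)/h_i = 7, -7, -1:
  1·M_0 + 4·M_1 + 1·M_2 = 6(Δ_1 - Δ_0) = -84
  1·M_1 + 4·M_2 + 1·M_3 = 6(Δ_2 - Δ_1) = 36
Natural end conditions: M_0 = M_3 = 0.
Solving the tridiagonal system: M_0 = 0, M_1 = -124/5, M_2 = 76/5, M_3 = 0.

-24.8000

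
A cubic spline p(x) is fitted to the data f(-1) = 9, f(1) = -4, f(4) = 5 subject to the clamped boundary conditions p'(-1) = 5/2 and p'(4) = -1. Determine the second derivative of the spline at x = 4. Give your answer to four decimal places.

-10.4000

Put m_i = p'' at the i-th knot. Here h = (2, 3) and Δ = (-13/2, 3), so the interior equations h_(i-1)·m_(i-1) + 2(h_(i-1)+h_i)·m_i + h_i·m_(i+1) = 6(Δ_i − Δ_(i-1)) read
  2·m_0 + 10·m_1 + 3·m_2 = 6(Δ_1 - Δ_0) = 57
Clamped end conditions give two more equations: 2h_0·m_0 + h_0·m_1 = 6(Δ_0 - p'(-1)) = -54 and h_1·m_1 + 2h_1·m_2 = 6(p'(4) - Δ_1) = -24.
Solving the tridiagonal system: m_0 = -199/10, m_1 = 64/5, m_2 = -52/5.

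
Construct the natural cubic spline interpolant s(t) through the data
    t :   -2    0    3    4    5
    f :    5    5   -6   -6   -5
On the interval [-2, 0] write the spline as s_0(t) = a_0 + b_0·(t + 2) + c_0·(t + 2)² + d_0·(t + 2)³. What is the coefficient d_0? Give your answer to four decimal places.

With m_i denoting the second derivative at x_i, h_i = 2, 3, 1, 1, and Δ_i = (y_(i+1) − y_i)/h_i = 0, -11/3, 0, 1:
  2·m_0 + 10·m_1 + 3·m_2 = 6(Δ_1 - Δ_0) = -22
  3·m_1 + 8·m_2 + 1·m_3 = 6(Δ_2 - Δ_1) = 22
  1·m_2 + 4·m_3 + 1·m_4 = 6(Δ_3 - Δ_2) = 6
Natural end conditions: m_0 = m_4 = 0.
Forward elimination and back-substitution give m_0 = 0, m_1 = -464/137, m_2 = 542/137, m_3 = 70/137, m_4 = 0.
On [-2, 0], with s_0(t) = a_0 + b_0·(t + 2) + c_0·(t + 2)² + d_0·(t + 2)³: c_0 = m_0/2 = 0, d_0 = (m_1 - m_0)/(6h_0) = -116/411, b_0 = Δ_0 - h_0(2m_0 + m_1)/6 = 464/411.

-0.2822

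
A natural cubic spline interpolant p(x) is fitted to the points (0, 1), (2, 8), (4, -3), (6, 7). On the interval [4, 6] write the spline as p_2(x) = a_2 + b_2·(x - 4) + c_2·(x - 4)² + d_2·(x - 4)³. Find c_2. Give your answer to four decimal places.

With M_i denoting the second derivative at x_i, h_i = 2, 2, 2, and Δ_i = (y_(i+1) − y_i)/h_i = 7/2, -11/2, 5:
  2·M_0 + 8·M_1 + 2·M_2 = 6(Δ_1 - Δ_0) = -54
  2·M_1 + 8·M_2 + 2·M_3 = 6(Δ_2 - Δ_1) = 63
Natural end conditions: M_0 = M_3 = 0.
Hence M_0 = 0, M_1 = -93/10, M_2 = 51/5, M_3 = 0.
On [4, 6], with p_2(x) = a_2 + b_2·(x - 4) + c_2·(x - 4)² + d_2·(x - 4)³: c_2 = M_2/2 = 51/10, d_2 = (M_3 - M_2)/(6h_2) = -17/20, b_2 = Δ_2 - h_2(2M_2 + M_3)/6 = -9/5.

5.1000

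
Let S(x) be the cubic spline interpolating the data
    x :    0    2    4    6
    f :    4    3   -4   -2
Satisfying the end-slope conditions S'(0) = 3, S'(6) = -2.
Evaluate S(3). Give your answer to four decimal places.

Put M_i = S'' at the i-th knot. Here h = (2, 2, 2) and Δ = (-1/2, -7/2, 1), so the interior equations h_(i-1)·M_(i-1) + 2(h_(i-1)+h_i)·M_i + h_i·M_(i+1) = 6(Δ_i − Δ_(i-1)) read
  2·M_0 + 8·M_1 + 2·M_2 = 6(Δ_1 - Δ_0) = -18
  2·M_1 + 8·M_2 + 2·M_3 = 6(Δ_2 - Δ_1) = 27
Clamped end conditions give two more equations: 2h_0·M_0 + h_0·M_1 = 6(Δ_0 - S'(0)) = -21 and h_2·M_2 + 2h_2·M_3 = 6(S'(6) - Δ_2) = -18.
Forward elimination and back-substitution give M_0 = -58/15, M_1 = -83/30, M_2 = 89/15, M_3 = -112/15.
On [2, 4], S(x) = 3 - 109/30·(x - 2) - 83/60·(x - 2)² + 29/40·(x - 2)³.
With (x - 2) = 1: S(3) = -31/24.

-1.2917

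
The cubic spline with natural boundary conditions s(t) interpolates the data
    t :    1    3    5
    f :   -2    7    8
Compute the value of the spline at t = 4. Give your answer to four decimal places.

Let M_i = s''(x_i). Step sizes h_i = 2, 2; slopes of the chords Δ_i = (y_(i+1) - y_i)/h_i = 9/2, 1/2.
  2·M_0 + 8·M_1 + 2·M_2 = 6(Δ_1 - Δ_0) = -24
Natural end conditions: M_0 = M_2 = 0.
Solving: M_0 = 0, M_1 = -3, M_2 = 0.
On [3, 5], s(t) = 7 + 5/2·(t - 3) - 3/2·(t - 3)² + 1/4·(t - 3)³.
With (t - 3) = 1: s(4) = 33/4.

8.2500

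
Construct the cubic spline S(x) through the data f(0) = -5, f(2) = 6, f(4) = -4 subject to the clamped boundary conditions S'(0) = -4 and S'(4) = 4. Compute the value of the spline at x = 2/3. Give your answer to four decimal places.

With M_i denoting the second derivative at x_i, h_i = 2, 2, and Δ_i = (y_(i+1) − y_i)/h_i = 11/2, -5:
  2·M_0 + 8·M_1 + 2·M_2 = 6(Δ_1 - Δ_0) = -63
Clamped end conditions give two more equations: 2h_0·M_0 + h_0·M_1 = 6(Δ_0 - S'(0)) = 57 and h_1·M_1 + 2h_1·M_2 = 6(S'(4) - Δ_1) = 54.
Solving: M_0 = 193/8, M_1 = -79/4, M_2 = 187/8.
On [0, 2], S(x) = -5 - 4·x + 193/16·x² - 117/32·x³.
With x = 2/3: S(2/3) = -61/18.

-3.3889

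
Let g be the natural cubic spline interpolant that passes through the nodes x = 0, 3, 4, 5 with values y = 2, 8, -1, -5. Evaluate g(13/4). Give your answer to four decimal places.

Write M_i for g''(x_i). With h_i = 3, 1, 1 and divided differences Δ_i = 2, -9, -4, the continuity of g' gives the tridiagonal system
  3·M_0 + 8·M_1 + 1·M_2 = 6(Δ_1 - Δ_0) = -66
  1·M_1 + 4·M_2 + 1·M_3 = 6(Δ_2 - Δ_1) = 30
Natural end conditions: M_0 = M_3 = 0.
Solving: M_0 = 0, M_1 = -294/31, M_2 = 306/31, M_3 = 0.
On [3, 4], g(x) = 8 - 232/31·(x - 3) - 147/31·(x - 3)² + 100/31·(x - 3)³.
With (x - 3) = 1/4: g(13/4) = 1459/248.

5.8831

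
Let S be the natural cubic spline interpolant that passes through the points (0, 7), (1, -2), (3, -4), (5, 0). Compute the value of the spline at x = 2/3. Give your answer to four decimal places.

Put M_i = S'' at the i-th knot. Here h = (1, 2, 2) and Δ = (-9, -1, 2), so the interior equations h_(i-1)·M_(i-1) + 2(h_(i-1)+h_i)·M_i + h_i·M_(i+1) = 6(Δ_i − Δ_(i-1)) read
  1·M_0 + 6·M_1 + 2·M_2 = 6(Δ_1 - Δ_0) = 48
  2·M_1 + 8·M_2 + 2·M_3 = 6(Δ_2 - Δ_1) = 18
Natural end conditions: M_0 = M_3 = 0.
Solving the tridiagonal system: M_0 = 0, M_1 = 87/11, M_2 = 3/11, M_3 = 0.
On [0, 1], S(x) = 7 - 227/22·x + 0·x² + 29/22·x³.
With x = 2/3: S(2/3) = 152/297.

0.5118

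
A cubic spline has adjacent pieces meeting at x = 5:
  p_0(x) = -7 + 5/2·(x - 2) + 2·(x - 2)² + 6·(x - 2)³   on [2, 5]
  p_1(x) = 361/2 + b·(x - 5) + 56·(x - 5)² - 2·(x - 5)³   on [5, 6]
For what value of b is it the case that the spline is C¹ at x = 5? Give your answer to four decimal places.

176.5000

p_0'(x) = 5/2 + 4·(x - 2) + 18·(x - 2)², so p_0'(5) = 353/2. On the right, p_1'(5) = b, so b = 353/2.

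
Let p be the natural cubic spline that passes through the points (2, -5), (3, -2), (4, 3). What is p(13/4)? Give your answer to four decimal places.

-0.9141

Write σ_i for p''(x_i). With h_i = 1, 1 and divided differences Δ_i = 3, 5, the continuity of p' gives the tridiagonal system
  1·σ_0 + 4·σ_1 + 1·σ_2 = 6(Δ_1 - Δ_0) = 12
Natural end conditions: σ_0 = σ_2 = 0.
Solving the tridiagonal system: σ_0 = 0, σ_1 = 3, σ_2 = 0.
On [3, 4], p(x) = -2 + 4·(x - 3) + 3/2·(x - 3)² - 1/2·(x - 3)³.
With (x - 3) = 1/4: p(13/4) = -117/128.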